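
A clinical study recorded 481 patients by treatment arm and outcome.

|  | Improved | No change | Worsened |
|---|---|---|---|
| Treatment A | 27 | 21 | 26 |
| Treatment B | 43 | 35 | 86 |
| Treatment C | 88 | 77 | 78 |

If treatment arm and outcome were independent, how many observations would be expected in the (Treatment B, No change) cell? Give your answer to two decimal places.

Row total (Treatment B) = 164; column total (No change) = 133; grand total N = 481.
Expected count = (row total × column total) / N = 164 × 133 / 481 = 45.35.

45.35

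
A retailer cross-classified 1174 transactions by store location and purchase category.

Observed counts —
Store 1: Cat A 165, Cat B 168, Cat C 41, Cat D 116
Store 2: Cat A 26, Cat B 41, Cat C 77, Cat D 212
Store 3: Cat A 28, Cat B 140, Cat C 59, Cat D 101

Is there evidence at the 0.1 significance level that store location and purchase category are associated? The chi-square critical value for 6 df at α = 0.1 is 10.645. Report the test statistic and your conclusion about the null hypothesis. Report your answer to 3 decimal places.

266.859; reject H₀

Row totals: 490, 356, 328. Column totals: 219, 349, 177, 429. Grand total N = 1174.
Expected counts (row total × column total / N):
  Store 1, Cat A: 490×219/1174 = 91.4055
  Store 1, Cat B: 490×349/1174 = 145.6644
  Store 1, Cat C: 490×177/1174 = 73.8756
  Store 1, Cat D: 490×429/1174 = 179.0545
  Store 2, Cat A: 356×219/1174 = 66.4089
  Store 2, Cat B: 356×349/1174 = 105.8296
  Store 2, Cat C: 356×177/1174 = 53.6729
  Store 2, Cat D: 356×429/1174 = 130.0886
  Store 3, Cat A: 328×219/1174 = 61.1857
  Store 3, Cat B: 328×349/1174 = 97.5060
  Store 3, Cat C: 328×177/1174 = 49.4514
  Store 3, Cat D: 328×429/1174 = 119.8569
Contributions (O − E)²/E:
  (165 − 91.4055)²/91.4055 = 59.2541
  (168 − 145.6644)²/145.6644 = 3.4249
  (41 − 73.8756)²/73.8756 = 14.6301
  (116 − 179.0545)²/179.0545 = 22.2048
  (26 − 66.4089)²/66.4089 = 24.5883
  (41 − 105.8296)²/105.8296 = 39.7136
  (77 − 53.6729)²/53.6729 = 10.1383
  (212 − 130.0886)²/130.0886 = 51.5762
  (28 − 61.1857)²/61.1857 = 17.9992
  (140 − 97.5060)²/97.5060 = 18.5193
  (59 − 49.4514)²/49.4514 = 1.8437
  (101 − 119.8569)²/119.8569 = 2.9667
χ² = 59.2541 + 3.4249 + 14.6301 + 22.2048 + 24.5883 + 39.7136 + 10.1383 + 51.5762 + 17.9992 + 18.5193 + 1.8437 + 2.9667 = 266.859
df = (3−1)(4−1) = 6. Since 266.859 > 10.645, reject the null hypothesis of independence at α = 0.1.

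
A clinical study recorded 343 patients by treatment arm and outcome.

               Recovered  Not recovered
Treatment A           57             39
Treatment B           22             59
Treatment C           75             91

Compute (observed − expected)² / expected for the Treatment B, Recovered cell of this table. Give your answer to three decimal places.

5.676

Row total (Treatment B) = 81; column total (Recovered) = 154; N = 343.
Expected count E = 81 × 154 / 343 = 36.3673.
Contribution = (O − E)²/E = (22 − 36.3673)² / 36.3673 = 5.676.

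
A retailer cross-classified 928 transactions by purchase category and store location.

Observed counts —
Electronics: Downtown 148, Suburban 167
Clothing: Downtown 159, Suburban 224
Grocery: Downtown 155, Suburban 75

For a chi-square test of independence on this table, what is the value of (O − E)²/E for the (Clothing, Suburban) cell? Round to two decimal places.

5.22

Row total (Clothing) = 383; column total (Suburban) = 466; N = 928.
Expected count E = 383 × 466 / 928 = 192.325.
Contribution = (O − E)²/E = (224 − 192.325)² / 192.325 = 5.22.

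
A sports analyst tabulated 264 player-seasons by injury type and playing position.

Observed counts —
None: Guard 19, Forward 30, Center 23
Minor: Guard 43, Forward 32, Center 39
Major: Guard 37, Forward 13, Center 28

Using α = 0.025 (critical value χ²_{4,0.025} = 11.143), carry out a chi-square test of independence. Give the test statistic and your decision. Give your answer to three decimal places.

Row totals: 72, 114, 78. Column totals: 99, 75, 90. Grand total N = 264.
Expected counts (row total × column total / N):
  None, Guard: 72×99/264 = 27.0000
  None, Forward: 72×75/264 = 20.4545
  None, Center: 72×90/264 = 24.5455
  Minor, Guard: 114×99/264 = 42.7500
  Minor, Forward: 114×75/264 = 32.3864
  Minor, Center: 114×90/264 = 38.8636
  Major, Guard: 78×99/264 = 29.2500
  Major, Forward: 78×75/264 = 22.1591
  Major, Center: 78×90/264 = 26.5909
Contributions (O − E)²/E:
  (19 − 27.0000)²/27.0000 = 2.3704
  (30 − 20.4545)²/20.4545 = 4.4546
  (23 − 24.5455)²/24.5455 = 0.0973
  (43 − 42.7500)²/42.7500 = 0.0015
  (32 − 32.3864)²/32.3864 = 0.0046
  (39 − 38.8636)²/38.8636 = 0.0005
  (37 − 29.2500)²/29.2500 = 2.0534
  (13 − 22.1591)²/22.1591 = 3.7858
  (28 − 26.5909)²/26.5909 = 0.0747
χ² = 2.3704 + 4.4546 + 0.0973 + 0.0015 + 0.0046 + 0.0005 + 2.0534 + 3.7858 + 0.0747 = 12.843
df = (3−1)(3−1) = 4. Since 12.843 > 11.143, reject the null hypothesis of independence at α = 0.025.

12.843; reject H₀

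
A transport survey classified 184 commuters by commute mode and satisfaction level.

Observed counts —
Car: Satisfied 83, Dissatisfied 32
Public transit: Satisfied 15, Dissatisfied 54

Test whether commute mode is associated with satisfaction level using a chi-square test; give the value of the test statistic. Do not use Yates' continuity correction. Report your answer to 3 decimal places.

Row totals: 115, 69. Column totals: 98, 86. Grand total N = 184.
Expected counts (row total × column total / N):
  Car, Satisfied: 115×98/184 = 61.2500
  Car, Dissatisfied: 115×86/184 = 53.7500
  Public transit, Satisfied: 69×98/184 = 36.7500
  Public transit, Dissatisfied: 69×86/184 = 32.2500
Contributions (O − E)²/E:
  (83 − 61.2500)²/61.2500 = 7.7235
  (32 − 53.7500)²/53.7500 = 8.8012
  (15 − 36.7500)²/36.7500 = 12.8724
  (54 − 32.2500)²/32.2500 = 14.6686
χ² = 7.7235 + 8.8012 + 12.8724 + 14.6686 = 44.066

44.066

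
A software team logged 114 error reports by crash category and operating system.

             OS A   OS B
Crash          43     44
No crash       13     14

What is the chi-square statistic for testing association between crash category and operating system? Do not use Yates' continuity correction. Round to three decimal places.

0.013

Row totals: 87, 27. Column totals: 56, 58. Grand total N = 114.
Expected counts (row total × column total / N):
  Crash, OS A: 87×56/114 = 42.7368
  Crash, OS B: 87×58/114 = 44.2632
  No crash, OS A: 27×56/114 = 13.2632
  No crash, OS B: 27×58/114 = 13.7368
Contributions (O − E)²/E:
  (43 − 42.7368)²/42.7368 = 0.0016
  (44 − 44.2632)²/44.2632 = 0.0016
  (13 − 13.2632)²/13.2632 = 0.0052
  (14 − 13.7368)²/13.7368 = 0.0050
χ² = 0.0016 + 0.0016 + 0.0052 + 0.0050 = 0.013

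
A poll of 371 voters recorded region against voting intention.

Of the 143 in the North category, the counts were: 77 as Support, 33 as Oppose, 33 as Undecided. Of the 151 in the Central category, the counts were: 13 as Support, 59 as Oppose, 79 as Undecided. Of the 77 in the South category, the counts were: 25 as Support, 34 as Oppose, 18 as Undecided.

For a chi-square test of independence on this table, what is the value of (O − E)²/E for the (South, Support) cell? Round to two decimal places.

Row total (South) = 77; column total (Support) = 115; N = 371.
Expected count E = 77 × 115 / 371 = 23.868.
Contribution = (O − E)²/E = (25 − 23.868)² / 23.868 = 0.05.

0.05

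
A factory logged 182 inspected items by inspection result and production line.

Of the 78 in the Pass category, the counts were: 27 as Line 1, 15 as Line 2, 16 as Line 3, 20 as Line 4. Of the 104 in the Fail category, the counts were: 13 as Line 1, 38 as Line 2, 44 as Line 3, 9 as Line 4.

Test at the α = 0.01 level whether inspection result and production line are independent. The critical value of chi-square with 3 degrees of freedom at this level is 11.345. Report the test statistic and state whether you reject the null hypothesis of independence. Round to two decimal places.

Row totals: 78, 104. Column totals: 40, 53, 60, 29. Grand total N = 182.
Expected counts (row total × column total / N):
  Pass, Line 1: 78×40/182 = 17.143
  Pass, Line 2: 78×53/182 = 22.714
  Pass, Line 3: 78×60/182 = 25.714
  Pass, Line 4: 78×29/182 = 12.429
  Fail, Line 1: 104×40/182 = 22.857
  Fail, Line 2: 104×53/182 = 30.286
  Fail, Line 3: 104×60/182 = 34.286
  Fail, Line 4: 104×29/182 = 16.571
Contributions (O − E)²/E:
  (27 − 17.143)²/17.143 = 5.6676
  (15 − 22.714)²/22.714 = 2.6198
  (16 − 25.714)²/25.714 = 3.6697
  (20 − 12.429)²/12.429 = 4.6118
  (13 − 22.857)²/22.857 = 4.2508
  (38 − 30.286)²/30.286 = 1.9648
  (44 − 34.286)²/34.286 = 2.7522
  (9 − 16.571)²/16.571 = 3.4591
χ² = 5.6676 + 2.6198 + 3.6697 + 4.6118 + 4.2508 + 1.9648 + 2.7522 + 3.4591 = 29.00
df = (2−1)(4−1) = 3. Since 29.00 > 11.345, reject the null hypothesis of independence at α = 0.01.

29.00; reject H₀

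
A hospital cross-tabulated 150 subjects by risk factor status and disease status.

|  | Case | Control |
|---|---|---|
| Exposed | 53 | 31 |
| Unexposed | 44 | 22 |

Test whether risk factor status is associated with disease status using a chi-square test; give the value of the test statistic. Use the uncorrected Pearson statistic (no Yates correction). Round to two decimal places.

0.21

Row totals: 84, 66. Column totals: 97, 53. Grand total N = 150.
Expected counts (row total × column total / N):
  Exposed, Case: 84×97/150 = 54.320
  Exposed, Control: 84×53/150 = 29.680
  Unexposed, Case: 66×97/150 = 42.680
  Unexposed, Control: 66×53/150 = 23.320
Contributions (O − E)²/E:
  (53 − 54.320)²/54.320 = 0.0321
  (31 − 29.680)²/29.680 = 0.0587
  (44 − 42.680)²/42.680 = 0.0408
  (22 − 23.320)²/23.320 = 0.0747
χ² = 0.0321 + 0.0587 + 0.0408 + 0.0747 = 0.21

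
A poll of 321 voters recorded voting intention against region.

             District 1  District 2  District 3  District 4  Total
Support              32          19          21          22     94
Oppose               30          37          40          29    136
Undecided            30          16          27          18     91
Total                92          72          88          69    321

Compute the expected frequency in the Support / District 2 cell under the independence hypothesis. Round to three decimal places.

21.084

Row total (Support) = 94; column total (District 2) = 72; grand total N = 321.
Expected count = (row total × column total) / N = 94 × 72 / 321 = 21.084.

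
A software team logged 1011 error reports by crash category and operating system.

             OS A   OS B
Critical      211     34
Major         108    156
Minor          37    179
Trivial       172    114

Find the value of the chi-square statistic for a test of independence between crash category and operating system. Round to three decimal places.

240.188

Row totals: 245, 264, 216, 286. Column totals: 528, 483. Grand total N = 1011.
Expected counts (row total × column total / N):
  Critical, OS A: 245×528/1011 = 127.9525
  Critical, OS B: 245×483/1011 = 117.0475
  Major, OS A: 264×528/1011 = 137.8754
  Major, OS B: 264×483/1011 = 126.1246
  Minor, OS A: 216×528/1011 = 112.8071
  Minor, OS B: 216×483/1011 = 103.1929
  Trivial, OS A: 286×528/1011 = 149.3650
  Trivial, OS B: 286×483/1011 = 136.6350
Contributions (O − E)²/E:
  (211 − 127.9525)²/127.9525 = 53.9019
  (34 − 117.0475)²/117.0475 = 58.9238
  (108 − 137.8754)²/137.8754 = 6.4735
  (156 − 126.1246)²/126.1246 = 7.0766
  (37 − 112.8071)²/112.8071 = 50.9429
  (179 − 103.1929)²/103.1929 = 55.6891
  (172 − 149.3650)²/149.3650 = 3.4301
  (114 − 136.6350)²/136.6350 = 3.7497
χ² = 53.9019 + 58.9238 + 6.4735 + 7.0766 + 50.9429 + 55.6891 + 3.4301 + 3.7497 = 240.188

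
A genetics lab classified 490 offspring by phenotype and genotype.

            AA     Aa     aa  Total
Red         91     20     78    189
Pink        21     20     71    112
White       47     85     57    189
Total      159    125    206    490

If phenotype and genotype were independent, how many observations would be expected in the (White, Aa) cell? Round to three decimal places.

48.214

Row total (White) = 189; column total (Aa) = 125; grand total N = 490.
Expected count = (row total × column total) / N = 189 × 125 / 490 = 48.214.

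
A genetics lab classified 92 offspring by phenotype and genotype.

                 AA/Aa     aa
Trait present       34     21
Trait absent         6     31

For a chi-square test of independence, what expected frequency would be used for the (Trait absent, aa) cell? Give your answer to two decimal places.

Row total (Trait absent) = 37; column total (aa) = 52; grand total N = 92.
Expected count = (row total × column total) / N = 37 × 52 / 92 = 20.91.

20.91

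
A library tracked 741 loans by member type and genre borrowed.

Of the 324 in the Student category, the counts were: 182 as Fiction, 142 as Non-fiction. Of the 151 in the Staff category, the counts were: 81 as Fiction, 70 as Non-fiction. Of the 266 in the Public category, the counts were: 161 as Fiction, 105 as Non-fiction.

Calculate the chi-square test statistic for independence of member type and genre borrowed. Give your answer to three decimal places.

Row totals: 324, 151, 266. Column totals: 424, 317. Grand total N = 741.
Expected counts (row total × column total / N):
  Student, Fiction: 324×424/741 = 185.3927
  Student, Non-fiction: 324×317/741 = 138.6073
  Staff, Fiction: 151×424/741 = 86.4022
  Staff, Non-fiction: 151×317/741 = 64.5978
  Public, Fiction: 266×424/741 = 152.2051
  Public, Non-fiction: 266×317/741 = 113.7949
Contributions (O − E)²/E:
  (182 − 185.3927)²/185.3927 = 0.0621
  (142 − 138.6073)²/138.6073 = 0.0830
  (81 − 86.4022)²/86.4022 = 0.3378
  (70 − 64.5978)²/64.5978 = 0.4518
  (161 − 152.2051)²/152.2051 = 0.5082
  (105 − 113.7949)²/113.7949 = 0.6797
χ² = 0.0621 + 0.0830 + 0.3378 + 0.4518 + 0.5082 + 0.6797 = 2.123

2.123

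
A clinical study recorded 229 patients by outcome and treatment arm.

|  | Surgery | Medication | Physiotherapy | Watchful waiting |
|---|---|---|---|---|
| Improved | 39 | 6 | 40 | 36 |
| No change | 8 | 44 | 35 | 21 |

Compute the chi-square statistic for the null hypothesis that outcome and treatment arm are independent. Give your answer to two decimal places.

Row totals: 121, 108. Column totals: 47, 50, 75, 57. Grand total N = 229.
Expected counts (row total × column total / N):
  Improved, Surgery: 121×47/229 = 24.834
  Improved, Medication: 121×50/229 = 26.419
  Improved, Physiotherapy: 121×75/229 = 39.629
  Improved, Watchful waiting: 121×57/229 = 30.118
  No change, Surgery: 108×47/229 = 22.166
  No change, Medication: 108×50/229 = 23.581
  No change, Physiotherapy: 108×75/229 = 35.371
  No change, Watchful waiting: 108×57/229 = 26.882
Contributions (O − E)²/E:
  (39 − 24.834)²/24.834 = 8.0807
  (6 − 26.419)²/26.419 = 15.7817
  (40 − 39.629)²/39.629 = 0.0035
  (36 − 30.118)²/30.118 = 1.1487
  (8 − 22.166)²/22.166 = 9.0533
  (44 − 23.581)²/23.581 = 17.6810
  (35 − 35.371)²/35.371 = 0.0039
  (21 − 26.882)²/26.882 = 1.2870
χ² = 8.0807 + 15.7817 + 0.0035 + 1.1487 + 9.0533 + 17.6810 + 0.0039 + 1.2870 = 53.04

53.04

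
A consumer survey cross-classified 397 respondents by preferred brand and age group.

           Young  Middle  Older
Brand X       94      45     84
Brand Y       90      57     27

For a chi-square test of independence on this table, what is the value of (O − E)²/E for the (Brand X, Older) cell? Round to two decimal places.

7.52

Row total (Brand X) = 223; column total (Older) = 111; N = 397.
Expected count E = 223 × 111 / 397 = 62.350.
Contribution = (O − E)²/E = (84 − 62.350)² / 62.350 = 7.52.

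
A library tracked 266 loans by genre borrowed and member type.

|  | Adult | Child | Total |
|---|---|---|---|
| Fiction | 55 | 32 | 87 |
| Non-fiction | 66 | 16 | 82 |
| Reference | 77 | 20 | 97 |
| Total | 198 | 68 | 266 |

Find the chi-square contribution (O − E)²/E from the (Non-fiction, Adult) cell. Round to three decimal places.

Row total (Non-fiction) = 82; column total (Adult) = 198; N = 266.
Expected count E = 82 × 198 / 266 = 61.0376.
Contribution = (O − E)²/E = (66 − 61.0376)² / 61.0376 = 0.403.

0.403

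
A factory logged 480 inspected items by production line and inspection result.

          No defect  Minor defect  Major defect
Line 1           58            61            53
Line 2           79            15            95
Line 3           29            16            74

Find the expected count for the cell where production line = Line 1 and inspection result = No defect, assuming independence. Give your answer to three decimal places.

Row total (Line 1) = 172; column total (No defect) = 166; grand total N = 480.
Expected count = (row total × column total) / N = 172 × 166 / 480 = 59.483.

59.483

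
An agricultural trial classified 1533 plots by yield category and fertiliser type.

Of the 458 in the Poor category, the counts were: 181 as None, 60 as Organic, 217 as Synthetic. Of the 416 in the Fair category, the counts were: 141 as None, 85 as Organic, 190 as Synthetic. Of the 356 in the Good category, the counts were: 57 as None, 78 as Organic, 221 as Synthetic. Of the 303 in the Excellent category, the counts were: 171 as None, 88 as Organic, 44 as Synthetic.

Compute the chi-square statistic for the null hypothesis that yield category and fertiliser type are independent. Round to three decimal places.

188.641

Row totals: 458, 416, 356, 303. Column totals: 550, 311, 672. Grand total N = 1533.
Expected counts (row total × column total / N):
  Poor, None: 458×550/1533 = 164.318330
  Poor, Organic: 458×311/1533 = 92.914547
  Poor, Synthetic: 458×672/1533 = 200.767123
  Fair, None: 416×550/1533 = 149.249837
  Fair, Organic: 416×311/1533 = 84.393999
  Fair, Synthetic: 416×672/1533 = 182.356164
  Good, None: 356×550/1533 = 127.723418
  Good, Organic: 356×311/1533 = 72.221787
  Good, Synthetic: 356×672/1533 = 156.054795
  Excellent, None: 303×550/1533 = 108.708415
  Excellent, Organic: 303×311/1533 = 61.469667
  Excellent, Synthetic: 303×672/1533 = 132.821918
Contributions (O − E)²/E:
  (181 − 164.318330)²/164.318330 = 1.6935
  (60 − 92.914547)²/92.914547 = 11.6598
  (217 − 200.767123)²/200.767123 = 1.3125
  (141 − 149.249837)²/149.249837 = 0.4560
  (85 − 84.393999)²/84.393999 = 0.0044
  (190 − 182.356164)²/182.356164 = 0.3204
  (57 − 127.723418)²/127.723418 = 39.1612
  (78 − 72.221787)²/72.221787 = 0.4623
  (221 − 156.054795)²/156.054795 = 27.0282
  (171 − 108.708415)²/108.708415 = 35.6940
  (88 − 61.469667)²/61.469667 = 11.4505
  (44 − 132.821918)²/132.821918 = 59.3978
χ² = 1.6935 + 11.6598 + 1.3125 + 0.4560 + 0.0044 + 0.3204 + 39.1612 + 0.4623 + 27.0282 + 35.6940 + 11.4505 + 59.3978 = 188.641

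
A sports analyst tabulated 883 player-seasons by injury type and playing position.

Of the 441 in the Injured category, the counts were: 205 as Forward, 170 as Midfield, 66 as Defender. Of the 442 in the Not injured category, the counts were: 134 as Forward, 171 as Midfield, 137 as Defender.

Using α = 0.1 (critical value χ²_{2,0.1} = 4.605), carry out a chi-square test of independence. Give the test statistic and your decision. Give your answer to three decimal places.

Row totals: 441, 442. Column totals: 339, 341, 203. Grand total N = 883.
Expected counts (row total × column total / N):
  Injured, Forward: 441×339/883 = 169.3080
  Injured, Midfield: 441×341/883 = 170.3069
  Injured, Defender: 441×203/883 = 101.3851
  Not injured, Forward: 442×339/883 = 169.6920
  Not injured, Midfield: 442×341/883 = 170.6931
  Not injured, Defender: 442×203/883 = 101.6149
Contributions (O − E)²/E:
  (205 − 169.3080)²/169.3080 = 7.5243
  (170 − 170.3069)²/170.3069 = 0.0006
  (66 − 101.3851)²/101.3851 = 12.3500
  (134 − 169.6920)²/169.6920 = 7.5072
  (171 − 170.6931)²/170.6931 = 0.0006
  (137 − 101.6149)²/101.6149 = 12.3221
χ² = 7.5243 + 0.0006 + 12.3500 + 7.5072 + 0.0006 + 12.3221 = 39.705
df = (2−1)(3−1) = 2. Since 39.705 > 4.605, reject the null hypothesis of independence at α = 0.1.

39.705; reject H₀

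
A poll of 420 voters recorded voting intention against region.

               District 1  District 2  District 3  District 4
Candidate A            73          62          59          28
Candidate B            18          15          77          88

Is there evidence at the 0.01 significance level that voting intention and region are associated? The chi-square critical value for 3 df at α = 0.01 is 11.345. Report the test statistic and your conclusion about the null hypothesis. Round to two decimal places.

94.28; reject H₀

Row totals: 222, 198. Column totals: 91, 77, 136, 116. Grand total N = 420.
Expected counts (row total × column total / N):
  Candidate A, District 1: 222×91/420 = 48.100
  Candidate A, District 2: 222×77/420 = 40.700
  Candidate A, District 3: 222×136/420 = 71.886
  Candidate A, District 4: 222×116/420 = 61.314
  Candidate B, District 1: 198×91/420 = 42.900
  Candidate B, District 2: 198×77/420 = 36.300
  Candidate B, District 3: 198×136/420 = 64.114
  Candidate B, District 4: 198×116/420 = 54.686
Contributions (O − E)²/E:
  (73 − 48.100)²/48.100 = 12.8900
  (62 − 40.700)²/40.700 = 11.1472
  (59 − 71.886)²/71.886 = 2.3099
  (28 − 61.314)²/61.314 = 18.1006
  (18 − 42.900)²/42.900 = 14.4524
  (15 − 36.300)²/36.300 = 12.4983
  (77 − 64.114)²/64.114 = 2.5899
  (88 − 54.686)²/54.686 = 20.2945
χ² = 12.8900 + 11.1472 + 2.3099 + 18.1006 + 14.4524 + 12.4983 + 2.5899 + 20.2945 = 94.28
df = (2−1)(4−1) = 3. Since 94.28 > 11.345, reject the null hypothesis of independence at α = 0.01.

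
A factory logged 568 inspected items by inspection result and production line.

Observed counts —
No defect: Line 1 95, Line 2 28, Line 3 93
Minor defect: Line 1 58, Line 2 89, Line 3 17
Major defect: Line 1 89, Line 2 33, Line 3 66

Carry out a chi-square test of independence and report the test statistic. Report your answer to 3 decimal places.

105.362

Row totals: 216, 164, 188. Column totals: 242, 150, 176. Grand total N = 568.
Expected counts (row total × column total / N):
  No defect, Line 1: 216×242/568 = 92.0282
  No defect, Line 2: 216×150/568 = 57.0423
  No defect, Line 3: 216×176/568 = 66.9296
  Minor defect, Line 1: 164×242/568 = 69.8732
  Minor defect, Line 2: 164×150/568 = 43.3099
  Minor defect, Line 3: 164×176/568 = 50.8169
  Major defect, Line 1: 188×242/568 = 80.0986
  Major defect, Line 2: 188×150/568 = 49.6479
  Major defect, Line 3: 188×176/568 = 58.2535
Contributions (O − E)²/E:
  (95 − 92.0282)²/92.0282 = 0.0960
  (28 − 57.0423)²/57.0423 = 14.7865
  (93 − 66.9296)²/66.9296 = 10.1549
  (58 − 69.8732)²/69.8732 = 2.0176
  (89 − 43.3099)²/43.3099 = 48.2011
  (17 − 50.8169)²/50.8169 = 22.5040
  (89 − 80.0986)²/80.0986 = 0.9892
  (33 − 49.6479)²/49.6479 = 5.5824
  (66 − 58.2535)²/58.2535 = 1.0301
χ² = 0.0960 + 14.7865 + 10.1549 + 2.0176 + 48.2011 + 22.5040 + 0.9892 + 5.5824 + 1.0301 = 105.362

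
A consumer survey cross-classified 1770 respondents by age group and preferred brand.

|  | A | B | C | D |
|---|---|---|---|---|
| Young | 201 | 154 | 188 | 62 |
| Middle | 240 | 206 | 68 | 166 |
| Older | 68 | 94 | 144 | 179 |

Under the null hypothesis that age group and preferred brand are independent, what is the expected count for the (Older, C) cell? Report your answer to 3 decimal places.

109.605

Row total (Older) = 485; column total (C) = 400; grand total N = 1770.
Expected count = (row total × column total) / N = 485 × 400 / 1770 = 109.605.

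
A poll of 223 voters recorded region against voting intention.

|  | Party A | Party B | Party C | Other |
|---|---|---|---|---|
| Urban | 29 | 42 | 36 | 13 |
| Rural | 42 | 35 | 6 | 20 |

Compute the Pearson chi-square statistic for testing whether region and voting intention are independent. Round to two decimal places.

Row totals: 120, 103. Column totals: 71, 77, 42, 33. Grand total N = 223.
Expected counts (row total × column total / N):
  Urban, Party A: 120×71/223 = 38.206
  Urban, Party B: 120×77/223 = 41.435
  Urban, Party C: 120×42/223 = 22.601
  Urban, Other: 120×33/223 = 17.758
  Rural, Party A: 103×71/223 = 32.794
  Rural, Party B: 103×77/223 = 35.565
  Rural, Party C: 103×42/223 = 19.399
  Rural, Other: 103×33/223 = 15.242
Contributions (O − E)²/E:
  (29 − 38.206)²/38.206 = 2.2182
  (42 − 41.435)²/41.435 = 0.0077
  (36 − 22.601)²/22.601 = 7.9436
  (13 − 17.758)²/17.758 = 1.2748
  (42 − 32.794)²/32.794 = 2.5843
  (35 − 35.565)²/35.565 = 0.0090
  (6 − 19.399)²/19.399 = 9.2548
  (20 − 15.242)²/15.242 = 1.4853
χ² = 2.2182 + 0.0077 + 7.9436 + 1.2748 + 2.5843 + 0.0090 + 9.2548 + 1.4853 = 24.78

24.78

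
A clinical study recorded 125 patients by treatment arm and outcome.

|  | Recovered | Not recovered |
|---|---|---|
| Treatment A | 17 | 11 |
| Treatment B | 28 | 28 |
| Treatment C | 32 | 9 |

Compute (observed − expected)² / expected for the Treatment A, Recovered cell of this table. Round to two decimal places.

0.00

Row total (Treatment A) = 28; column total (Recovered) = 77; N = 125.
Expected count E = 28 × 77 / 125 = 17.248.
Contribution = (O − E)²/E = (17 − 17.248)² / 17.248 = 0.00.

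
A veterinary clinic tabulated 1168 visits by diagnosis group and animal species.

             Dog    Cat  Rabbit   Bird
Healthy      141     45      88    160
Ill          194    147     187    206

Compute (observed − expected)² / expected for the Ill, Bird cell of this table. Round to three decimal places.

Row total (Ill) = 734; column total (Bird) = 366; N = 1168.
Expected count E = 734 × 366 / 1168 = 230.0034.
Contribution = (O − E)²/E = (206 − 230.0034)² / 230.0034 = 2.505.

2.505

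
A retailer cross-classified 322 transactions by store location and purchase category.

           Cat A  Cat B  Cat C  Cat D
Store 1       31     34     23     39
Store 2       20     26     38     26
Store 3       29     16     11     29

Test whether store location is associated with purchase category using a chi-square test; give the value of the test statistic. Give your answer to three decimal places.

19.952

Row totals: 127, 110, 85. Column totals: 80, 76, 72, 94. Grand total N = 322.
Expected counts (row total × column total / N):
  Store 1, Cat A: 127×80/322 = 31.5528
  Store 1, Cat B: 127×76/322 = 29.9752
  Store 1, Cat C: 127×72/322 = 28.3975
  Store 1, Cat D: 127×94/322 = 37.0745
  Store 2, Cat A: 110×80/322 = 27.3292
  Store 2, Cat B: 110×76/322 = 25.9627
  Store 2, Cat C: 110×72/322 = 24.5963
  Store 2, Cat D: 110×94/322 = 32.1118
  Store 3, Cat A: 85×80/322 = 21.1180
  Store 3, Cat B: 85×76/322 = 20.0621
  Store 3, Cat C: 85×72/322 = 19.0062
  Store 3, Cat D: 85×94/322 = 24.8137
Contributions (O − E)²/E:
  (31 − 31.5528)²/31.5528 = 0.0097
  (34 − 29.9752)²/29.9752 = 0.5404
  (23 − 28.3975)²/28.3975 = 1.0259
  (39 − 37.0745)²/37.0745 = 0.1000
  (20 − 27.3292)²/27.3292 = 1.9656
  (26 − 25.9627)²/25.9627 = 0.0001
  (38 − 24.5963)²/24.5963 = 7.3043
  (26 − 32.1118)²/32.1118 = 1.1633
  (29 − 21.1180)²/21.1180 = 2.9418
  (16 − 20.0621)²/20.0621 = 0.8225
  (11 − 19.0062)²/19.0062 = 3.3725
  (29 − 24.8137)²/24.8137 = 0.7063
χ² = 0.0097 + 0.5404 + 1.0259 + 0.1000 + 1.9656 + 0.0001 + 7.3043 + 1.1633 + 2.9418 + 0.8225 + 3.3725 + 0.7063 = 19.952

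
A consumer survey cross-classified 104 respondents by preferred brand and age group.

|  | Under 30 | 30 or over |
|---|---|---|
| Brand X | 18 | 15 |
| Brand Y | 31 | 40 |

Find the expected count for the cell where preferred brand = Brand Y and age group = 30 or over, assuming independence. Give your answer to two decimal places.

Row total (Brand Y) = 71; column total (30 or over) = 55; grand total N = 104.
Expected count = (row total × column total) / N = 71 × 55 / 104 = 37.55.

37.55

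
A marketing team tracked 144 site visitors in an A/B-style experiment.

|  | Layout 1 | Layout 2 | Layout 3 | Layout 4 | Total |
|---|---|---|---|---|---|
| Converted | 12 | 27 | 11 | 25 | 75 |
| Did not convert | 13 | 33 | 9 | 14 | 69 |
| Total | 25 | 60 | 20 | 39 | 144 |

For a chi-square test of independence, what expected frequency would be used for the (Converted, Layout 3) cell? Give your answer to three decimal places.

10.417

Row total (Converted) = 75; column total (Layout 3) = 20; grand total N = 144.
Expected count = (row total × column total) / N = 75 × 20 / 144 = 10.417.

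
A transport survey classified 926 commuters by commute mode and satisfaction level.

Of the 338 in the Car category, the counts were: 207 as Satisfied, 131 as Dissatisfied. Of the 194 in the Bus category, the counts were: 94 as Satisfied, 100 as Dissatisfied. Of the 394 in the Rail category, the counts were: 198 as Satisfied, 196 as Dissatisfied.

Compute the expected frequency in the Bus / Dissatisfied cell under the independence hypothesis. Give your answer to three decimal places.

89.458

Row total (Bus) = 194; column total (Dissatisfied) = 427; grand total N = 926.
Expected count = (row total × column total) / N = 194 × 427 / 926 = 89.458.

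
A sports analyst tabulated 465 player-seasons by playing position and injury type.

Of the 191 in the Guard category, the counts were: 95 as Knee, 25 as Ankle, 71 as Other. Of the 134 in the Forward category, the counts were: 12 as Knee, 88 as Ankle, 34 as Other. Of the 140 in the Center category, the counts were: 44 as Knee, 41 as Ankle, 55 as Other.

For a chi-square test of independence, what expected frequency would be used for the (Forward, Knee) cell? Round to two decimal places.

43.51

Row total (Forward) = 134; column total (Knee) = 151; grand total N = 465.
Expected count = (row total × column total) / N = 134 × 151 / 465 = 43.51.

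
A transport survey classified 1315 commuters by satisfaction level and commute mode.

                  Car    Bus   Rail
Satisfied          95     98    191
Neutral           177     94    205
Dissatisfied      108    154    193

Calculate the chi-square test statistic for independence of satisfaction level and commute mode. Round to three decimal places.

Row totals: 384, 476, 455. Column totals: 380, 346, 589. Grand total N = 1315.
Expected counts (row total × column total / N):
  Satisfied, Car: 384×380/1315 = 110.9658
  Satisfied, Bus: 384×346/1315 = 101.0373
  Satisfied, Rail: 384×589/1315 = 171.9970
  Neutral, Car: 476×380/1315 = 137.5513
  Neutral, Bus: 476×346/1315 = 125.2441
  Neutral, Rail: 476×589/1315 = 213.2046
  Dissatisfied, Car: 455×380/1315 = 131.4829
  Dissatisfied, Bus: 455×346/1315 = 119.7186
  Dissatisfied, Rail: 455×589/1315 = 203.7985
Contributions (O − E)²/E:
  (95 − 110.9658)²/110.9658 = 2.2972
  (98 − 101.0373)²/101.0373 = 0.0913
  (191 − 171.9970)²/171.9970 = 2.0995
  (177 − 137.5513)²/137.5513 = 11.3136
  (94 − 125.2441)²/125.2441 = 7.7943
  (205 − 213.2046)²/213.2046 = 0.3157
  (108 − 131.4829)²/131.4829 = 4.1941
  (154 − 119.7186)²/119.7186 = 9.8165
  (193 − 203.7985)²/203.7985 = 0.5722
χ² = 2.2972 + 0.0913 + 2.0995 + 11.3136 + 7.7943 + 0.3157 + 4.1941 + 9.8165 + 0.5722 = 38.494

38.494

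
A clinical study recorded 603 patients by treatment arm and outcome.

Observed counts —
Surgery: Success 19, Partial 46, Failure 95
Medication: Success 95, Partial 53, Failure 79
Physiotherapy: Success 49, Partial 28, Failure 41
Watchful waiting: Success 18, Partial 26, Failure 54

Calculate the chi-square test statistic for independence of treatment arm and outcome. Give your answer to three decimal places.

56.741

Row totals: 160, 227, 118, 98. Column totals: 181, 153, 269. Grand total N = 603.
Expected counts (row total × column total / N):
  Surgery, Success: 160×181/603 = 48.02653
  Surgery, Partial: 160×153/603 = 40.59701
  Surgery, Failure: 160×269/603 = 71.37645
  Medication, Success: 227×181/603 = 68.13765
  Medication, Partial: 227×153/603 = 57.59701
  Medication, Failure: 227×269/603 = 101.26534
  Physiotherapy, Success: 118×181/603 = 35.41957
  Physiotherapy, Partial: 118×153/603 = 29.94030
  Physiotherapy, Failure: 118×269/603 = 52.64013
  Watchful waiting, Success: 98×181/603 = 29.41625
  Watchful waiting, Partial: 98×153/603 = 24.86567
  Watchful waiting, Failure: 98×269/603 = 43.71808
Contributions (O − E)²/E:
  (19 − 48.02653)²/48.02653 = 17.5432
  (46 − 40.59701)²/40.59701 = 0.7191
  (95 − 71.37645)²/71.37645 = 7.8187
  (95 − 68.13765)²/68.13765 = 10.5901
  (53 − 57.59701)²/57.59701 = 0.3669
  (79 − 101.26534)²/101.26534 = 4.8955
  (49 − 35.41957)²/35.41957 = 5.2070
  (28 − 29.94030)²/29.94030 = 0.1257
  (41 − 52.64013)²/52.64013 = 2.5739
  (18 − 29.41625)²/29.41625 = 4.4306
  (26 − 24.86567)²/24.86567 = 0.0517
  (54 − 43.71808)²/43.71808 = 2.4182
χ² = 17.5432 + 0.7191 + 7.8187 + 10.5901 + 0.3669 + 4.8955 + 5.2070 + 0.1257 + 2.5739 + 4.4306 + 0.0517 + 2.4182 = 56.741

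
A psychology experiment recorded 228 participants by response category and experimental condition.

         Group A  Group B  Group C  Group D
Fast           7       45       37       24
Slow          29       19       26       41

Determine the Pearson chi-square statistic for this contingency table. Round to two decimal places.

30.36

Row totals: 113, 115. Column totals: 36, 64, 63, 65. Grand total N = 228.
Expected counts (row total × column total / N):
  Fast, Group A: 113×36/228 = 17.842
  Fast, Group B: 113×64/228 = 31.719
  Fast, Group C: 113×63/228 = 31.224
  Fast, Group D: 113×65/228 = 32.215
  Slow, Group A: 115×36/228 = 18.158
  Slow, Group B: 115×64/228 = 32.281
  Slow, Group C: 115×63/228 = 31.776
  Slow, Group D: 115×65/228 = 32.785
Contributions (O − E)²/E:
  (7 − 17.842)²/17.842 = 6.5883
  (45 − 31.719)²/31.719 = 5.5609
  (37 − 31.224)²/31.224 = 1.0685
  (24 − 32.215)²/32.215 = 2.0949
  (29 − 18.158)²/18.158 = 6.4737
  (19 − 32.281)²/32.281 = 5.4640
  (26 − 31.776)²/31.776 = 1.0499
  (41 − 32.785)²/32.785 = 2.0584
χ² = 6.5883 + 5.5609 + 1.0685 + 2.0949 + 6.4737 + 5.4640 + 1.0499 + 2.0584 = 30.36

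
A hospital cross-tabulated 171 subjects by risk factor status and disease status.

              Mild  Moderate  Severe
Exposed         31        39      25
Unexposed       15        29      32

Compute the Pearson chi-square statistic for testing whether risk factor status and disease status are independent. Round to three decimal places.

5.857

Row totals: 95, 76. Column totals: 46, 68, 57. Grand total N = 171.
Expected counts (row total × column total / N):
  Exposed, Mild: 95×46/171 = 25.5556
  Exposed, Moderate: 95×68/171 = 37.7778
  Exposed, Severe: 95×57/171 = 31.6667
  Unexposed, Mild: 76×46/171 = 20.4444
  Unexposed, Moderate: 76×68/171 = 30.2222
  Unexposed, Severe: 76×57/171 = 25.3333
Contributions (O − E)²/E:
  (31 − 25.5556)²/25.5556 = 1.1599
  (39 − 37.7778)²/37.7778 = 0.0395
  (25 − 31.6667)²/31.6667 = 1.4035
  (15 − 20.4444)²/20.4444 = 1.4499
  (29 − 30.2222)²/30.2222 = 0.0494
  (32 − 25.3333)²/25.3333 = 1.7544
χ² = 1.1599 + 0.0395 + 1.4035 + 1.4499 + 0.0494 + 1.7544 = 5.857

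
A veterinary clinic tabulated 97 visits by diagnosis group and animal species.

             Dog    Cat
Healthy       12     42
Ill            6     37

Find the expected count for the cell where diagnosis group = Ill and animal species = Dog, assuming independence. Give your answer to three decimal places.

Row total (Ill) = 43; column total (Dog) = 18; grand total N = 97.
Expected count = (row total × column total) / N = 43 × 18 / 97 = 7.979.

7.979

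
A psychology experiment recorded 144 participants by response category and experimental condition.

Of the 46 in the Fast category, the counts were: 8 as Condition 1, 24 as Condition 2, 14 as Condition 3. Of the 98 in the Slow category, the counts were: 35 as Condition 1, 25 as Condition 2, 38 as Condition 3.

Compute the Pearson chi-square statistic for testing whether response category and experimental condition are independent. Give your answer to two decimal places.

10.66

Row totals: 46, 98. Column totals: 43, 49, 52. Grand total N = 144.
Expected counts (row total × column total / N):
  Fast, Condition 1: 46×43/144 = 13.736
  Fast, Condition 2: 46×49/144 = 15.653
  Fast, Condition 3: 46×52/144 = 16.611
  Slow, Condition 1: 98×43/144 = 29.264
  Slow, Condition 2: 98×49/144 = 33.347
  Slow, Condition 3: 98×52/144 = 35.389
Contributions (O − E)²/E:
  (8 − 13.736)²/13.736 = 2.3953
  (24 − 15.653)²/15.653 = 4.4511
  (14 − 16.611)²/16.611 = 0.4104
  (35 − 29.264)²/29.264 = 1.1243
  (25 − 33.347)²/33.347 = 2.0893
  (38 − 35.389)²/35.389 = 0.1926
χ² = 2.3953 + 4.4511 + 0.4104 + 1.1243 + 2.0893 + 0.1926 = 10.66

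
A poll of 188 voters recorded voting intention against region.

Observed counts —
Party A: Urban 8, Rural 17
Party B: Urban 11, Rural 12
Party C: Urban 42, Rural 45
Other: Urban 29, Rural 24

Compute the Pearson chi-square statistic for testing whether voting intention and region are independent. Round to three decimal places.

3.525

Row totals: 25, 23, 87, 53. Column totals: 90, 98. Grand total N = 188.
Expected counts (row total × column total / N):
  Party A, Urban: 25×90/188 = 11.9681
  Party A, Rural: 25×98/188 = 13.0319
  Party B, Urban: 23×90/188 = 11.0106
  Party B, Rural: 23×98/188 = 11.9894
  Party C, Urban: 87×90/188 = 41.6489
  Party C, Rural: 87×98/188 = 45.3511
  Other, Urban: 53×90/188 = 25.3723
  Other, Rural: 53×98/188 = 27.6277
Contributions (O − E)²/E:
  (8 − 11.9681)²/11.9681 = 1.3156
  (17 − 13.0319)²/13.0319 = 1.2083
  (11 − 11.0106)²/11.0106 = 0.0000
  (12 − 11.9894)²/11.9894 = 0.0000
  (42 − 41.6489)²/41.6489 = 0.0030
  (45 − 45.3511)²/45.3511 = 0.0027
  (29 − 25.3723)²/25.3723 = 0.5187
  (24 − 27.6277)²/27.6277 = 0.4763
χ² = 1.3156 + 1.2083 + 0.0000 + 0.0000 + 0.0030 + 0.0027 + 0.5187 + 0.4763 = 3.525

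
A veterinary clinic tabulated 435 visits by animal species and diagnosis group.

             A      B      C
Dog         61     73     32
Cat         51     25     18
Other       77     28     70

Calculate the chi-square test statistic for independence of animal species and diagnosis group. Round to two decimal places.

Row totals: 166, 94, 175. Column totals: 189, 126, 120. Grand total N = 435.
Expected counts (row total × column total / N):
  Dog, A: 166×189/435 = 72.124
  Dog, B: 166×126/435 = 48.083
  Dog, C: 166×120/435 = 45.793
  Cat, A: 94×189/435 = 40.841
  Cat, B: 94×126/435 = 27.228
  Cat, C: 94×120/435 = 25.931
  Other, A: 175×189/435 = 76.034
  Other, B: 175×126/435 = 50.690
  Other, C: 175×120/435 = 48.276
Contributions (O − E)²/E:
  (61 − 72.124)²/72.124 = 1.7157
  (73 − 48.083)²/48.083 = 12.9122
  (32 − 45.793)²/45.793 = 4.1545
  (51 − 40.841)²/40.841 = 2.5270
  (25 − 27.228)²/27.228 = 0.1823
  (18 − 25.931)²/25.931 = 2.4257
  (77 − 76.034)²/76.034 = 0.0123
  (28 − 50.690)²/50.690 = 10.1566
  (70 − 48.276)²/48.276 = 9.7757
χ² = 1.7157 + 12.9122 + 4.1545 + 2.5270 + 0.1823 + 2.4257 + 0.0123 + 10.1566 + 9.7757 = 43.86

43.86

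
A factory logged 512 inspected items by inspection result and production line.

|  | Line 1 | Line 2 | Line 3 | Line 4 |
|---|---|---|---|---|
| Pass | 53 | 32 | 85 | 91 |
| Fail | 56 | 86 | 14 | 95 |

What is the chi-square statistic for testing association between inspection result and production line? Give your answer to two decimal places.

75.63

Row totals: 261, 251. Column totals: 109, 118, 99, 186. Grand total N = 512.
Expected counts (row total × column total / N):
  Pass, Line 1: 261×109/512 = 55.564
  Pass, Line 2: 261×118/512 = 60.152
  Pass, Line 3: 261×99/512 = 50.467
  Pass, Line 4: 261×186/512 = 94.816
  Fail, Line 1: 251×109/512 = 53.436
  Fail, Line 2: 251×118/512 = 57.848
  Fail, Line 3: 251×99/512 = 48.533
  Fail, Line 4: 251×186/512 = 91.184
Contributions (O − E)²/E:
  (53 − 55.564)²/55.564 = 0.1183
  (32 − 60.152)²/60.152 = 13.1755
  (85 − 50.467)²/50.467 = 23.6299
  (91 − 94.816)²/94.816 = 0.1536
  (56 − 53.436)²/53.436 = 0.1230
  (86 − 57.848)²/57.848 = 13.7003
  (14 − 48.533)²/48.533 = 24.5715
  (95 − 91.184)²/91.184 = 0.1597
χ² = 0.1183 + 13.1755 + 23.6299 + 0.1536 + 0.1230 + 13.7003 + 24.5715 + 0.1597 = 75.63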